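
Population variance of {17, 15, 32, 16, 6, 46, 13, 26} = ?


Mean = 21.3750
Squared deviations: 19.1406, 40.6406, 112.8906, 28.8906, 236.3906, 606.3906, 70.1406, 21.3906
Sum = 1135.8750
Variance = 1135.8750/8 = 141.9844

Variance = 141.9844


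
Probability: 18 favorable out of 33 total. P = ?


P = 18/33 = 0.5455

P = 0.5455


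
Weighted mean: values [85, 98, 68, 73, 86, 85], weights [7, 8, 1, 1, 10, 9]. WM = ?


Numerator = 85*7 + 98*8 + 68*1 + 73*1 + 86*10 + 85*9 = 3145
Denominator = 7 + 8 + 1 + 1 + 10 + 9 = 36
WM = 3145/36 = 87.3611

WM = 87.3611


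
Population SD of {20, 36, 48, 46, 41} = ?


Mean = 38.2000
Variance = 100.1600
SD = sqrt(100.1600) = 10.0080

SD = 10.0080


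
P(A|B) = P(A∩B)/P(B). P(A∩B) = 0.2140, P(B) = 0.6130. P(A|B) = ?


P(A|B) = 0.2140/0.6130 = 0.3491

P(A|B) = 0.3491


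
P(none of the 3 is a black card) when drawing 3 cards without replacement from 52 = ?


P(no black cards) = (26/52) × (25/51) × (24/50)
= 0.1176

P = 0.1176


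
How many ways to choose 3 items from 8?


C(8,3) = 8!/(3! × 5!)
= 40320/(6 × 120)
= 56

C(8,3) = 56


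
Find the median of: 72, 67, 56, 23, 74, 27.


Sorted: 23, 27, 56, 67, 72, 74
n = 6 (even)
Middle values: 56 and 67
Median = (56+67)/2 = 61.5000

Median = 61.5000


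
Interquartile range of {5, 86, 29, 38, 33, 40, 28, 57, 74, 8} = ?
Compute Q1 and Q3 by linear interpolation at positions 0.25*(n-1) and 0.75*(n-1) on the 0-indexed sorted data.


Sorted: 5, 8, 28, 29, 33, 38, 40, 57, 74, 86
Q1 (25th %ile) = 28.2500
Q3 (75th %ile) = 52.7500
IQR = 52.7500 - 28.2500 = 24.5000

IQR = 24.5000


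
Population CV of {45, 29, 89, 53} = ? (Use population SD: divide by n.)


Mean = 54.0000
SD = 21.9773
CV = (21.9773/54.0000)*100 = 40.6986%

CV = 40.6986%


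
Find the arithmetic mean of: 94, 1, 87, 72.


Sum = 94 + 1 + 87 + 72 = 254
n = 4
Mean = 254/4 = 63.5000

Mean = 63.5000


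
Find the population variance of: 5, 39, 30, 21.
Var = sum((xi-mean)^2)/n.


Mean = 23.7500
Squared deviations: 351.5625, 232.5625, 39.0625, 7.5625
Sum = 630.7500
Variance = 630.7500/4 = 157.6875

Variance = 157.6875


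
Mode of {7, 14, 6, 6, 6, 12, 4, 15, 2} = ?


Frequencies: 2:1, 4:1, 6:3, 7:1, 12:1, 14:1, 15:1
Max frequency = 3
Mode = 6

Mode = 6


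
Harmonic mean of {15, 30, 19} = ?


Sum of reciprocals = 1/15 + 1/30 + 1/19 = 0.152632
HM = 3/0.152632 = 19.6552

HM = 19.6552


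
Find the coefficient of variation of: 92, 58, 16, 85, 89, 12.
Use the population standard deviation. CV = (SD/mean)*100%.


Mean = 58.6667
SD = 33.4747
CV = (33.4747/58.6667)*100 = 57.0591%

CV = 57.0591%


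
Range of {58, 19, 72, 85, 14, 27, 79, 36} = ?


Max = 85, Min = 14
Range = 85 - 14 = 71

Range = 71


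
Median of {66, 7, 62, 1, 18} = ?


Sorted: 1, 7, 18, 62, 66
n = 5 (odd)
Middle value = 18

Median = 18


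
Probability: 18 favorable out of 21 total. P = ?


P = 18/21 = 0.8571

P = 0.8571


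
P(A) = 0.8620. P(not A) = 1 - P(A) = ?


P(not A) = 1 - 0.8620 = 0.1380

P(not A) = 0.1380


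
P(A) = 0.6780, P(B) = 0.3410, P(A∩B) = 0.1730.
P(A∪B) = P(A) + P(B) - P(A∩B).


P(A∪B) = 0.6780 + 0.3410 - 0.1730
= 1.0190 - 0.1730
= 0.8460

P(A∪B) = 0.8460


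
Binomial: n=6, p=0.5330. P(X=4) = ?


C(6,4) = 15
p^4 = 0.080707
(1-p)^2 = 0.218089
P = 15 * 0.080707 * 0.218089 = 0.2640

P(X=4) = 0.2640


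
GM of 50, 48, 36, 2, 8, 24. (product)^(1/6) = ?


Product = 50 × 48 × 36 × 2 × 8 × 24 = 33177600
GM = 33177600^(1/6) = 17.9256

GM = 17.9256


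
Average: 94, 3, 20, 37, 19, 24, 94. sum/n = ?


Sum = 94 + 3 + 20 + 37 + 19 + 24 + 94 = 291
n = 7
Mean = 291/7 = 41.5714

Mean = 41.5714


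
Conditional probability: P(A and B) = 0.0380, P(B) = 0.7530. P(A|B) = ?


P(A|B) = 0.0380/0.7530 = 0.0505

P(A|B) = 0.0505


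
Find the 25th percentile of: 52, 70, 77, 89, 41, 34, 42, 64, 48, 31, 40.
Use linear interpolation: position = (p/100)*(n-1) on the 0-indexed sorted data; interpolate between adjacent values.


Sorted: 31, 34, 40, 41, 42, 48, 52, 64, 70, 77, 89
n = 11
Index = 25/100 * 10 = 2.5000
Lower = data[2] = 40, Upper = data[3] = 41
P25 = 40 + 0.5000*(1) = 40.5000

P25 = 40.5000


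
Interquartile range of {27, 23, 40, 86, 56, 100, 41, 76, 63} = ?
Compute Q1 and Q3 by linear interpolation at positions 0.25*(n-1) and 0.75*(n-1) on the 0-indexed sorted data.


Sorted: 23, 27, 40, 41, 56, 63, 76, 86, 100
Q1 (25th %ile) = 40.0000
Q3 (75th %ile) = 76.0000
IQR = 76.0000 - 40.0000 = 36.0000

IQR = 36.0000


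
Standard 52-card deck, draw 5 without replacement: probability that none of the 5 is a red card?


P(no red cards) = (26/52) × (25/51) × (24/50) × (23/49) × (22/48)
= 0.0253

P = 0.0253


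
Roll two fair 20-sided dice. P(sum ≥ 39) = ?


Total outcomes = 20×20 = 400
Favorable (sum ≥ 39): 3
P = 3/400 = 0.0075

P = 0.0075


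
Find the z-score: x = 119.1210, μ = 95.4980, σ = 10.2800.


z = (119.1210 - 95.4980)/10.2800
= 23.6230/10.2800
= 2.2980

z = 2.2980


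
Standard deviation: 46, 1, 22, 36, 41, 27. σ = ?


Mean = 28.8333
Variance = 219.8056
SD = sqrt(219.8056) = 14.8258

SD = 14.8258


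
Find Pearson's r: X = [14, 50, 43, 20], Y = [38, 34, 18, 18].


Mean X = 31.7500, Mean Y = 27.0000
SD X = 15.105876, SD Y = 9.110434
Cov = -15.750000
r = -15.750000/(15.105876*9.110434) = -0.1144

r = -0.1144


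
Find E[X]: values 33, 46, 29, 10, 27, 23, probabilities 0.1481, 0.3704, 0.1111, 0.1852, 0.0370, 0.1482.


E[X] = 33*0.1481 + 46*0.3704 + 29*0.1111 + 10*0.1852 + 27*0.0370 + 23*0.1482
= 4.8873 + 17.0384 + 3.2219 + 1.8520 + 0.9990 + 3.4086
= 31.4072

E[X] = 31.4072


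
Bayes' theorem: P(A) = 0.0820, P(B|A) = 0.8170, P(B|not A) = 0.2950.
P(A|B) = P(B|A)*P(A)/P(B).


P(B) = P(B|A)*P(A) + P(B|A')*P(A')
= 0.8170*0.0820 + 0.2950*0.9180
= 0.066994 + 0.270810 = 0.337804
P(A|B) = 0.066994/0.337804 = 0.1983

P(A|B) = 0.1983


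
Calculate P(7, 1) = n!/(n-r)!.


P(7,1) = 7!/6!
= 5040/720
= 7

P(7,1) = 7


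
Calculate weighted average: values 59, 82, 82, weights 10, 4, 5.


Numerator = 59*10 + 82*4 + 82*5 = 1328
Denominator = 10 + 4 + 5 = 19
WM = 1328/19 = 69.8947

WM = 69.8947


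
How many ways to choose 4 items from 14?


C(14,4) = 14!/(4! × 10!)
= 87178291200/(24 × 3628800)
= 1001

C(14,4) = 1001


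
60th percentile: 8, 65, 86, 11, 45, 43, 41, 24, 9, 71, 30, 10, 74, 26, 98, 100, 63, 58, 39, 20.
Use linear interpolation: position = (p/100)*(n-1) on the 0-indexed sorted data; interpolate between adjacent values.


Sorted: 8, 9, 10, 11, 20, 24, 26, 30, 39, 41, 43, 45, 58, 63, 65, 71, 74, 86, 98, 100
n = 20
Index = 60/100 * 19 = 11.4000
Lower = data[11] = 45, Upper = data[12] = 58
P60 = 45 + 0.4000*(13) = 50.2000

P60 = 50.2000


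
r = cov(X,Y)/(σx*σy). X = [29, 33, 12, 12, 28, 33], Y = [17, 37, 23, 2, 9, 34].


Mean X = 24.5000, Mean Y = 20.3333
SD X = 9.032349, SD Y = 12.565385
Cov = 66.500000
r = 66.500000/(9.032349*12.565385) = 0.5859

r = 0.5859


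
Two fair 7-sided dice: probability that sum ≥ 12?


Total outcomes = 7×7 = 49
Favorable (sum ≥ 12): 6
P = 6/49 = 0.1224

P = 0.1224


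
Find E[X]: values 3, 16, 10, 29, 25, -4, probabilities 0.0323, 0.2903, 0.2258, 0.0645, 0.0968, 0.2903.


E[X] = 3*0.0323 + 16*0.2903 + 10*0.2258 + 29*0.0645 + 25*0.0968 - 4*0.2903
= 0.0969 + 4.6448 + 2.2580 + 1.8705 + 2.4200 - 1.1612
= 10.1290

E[X] = 10.1290


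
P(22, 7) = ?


P(22,7) = 22!/15!
= 1124000727777607680000/1307674368000
= 859541760

P(22,7) = 859541760


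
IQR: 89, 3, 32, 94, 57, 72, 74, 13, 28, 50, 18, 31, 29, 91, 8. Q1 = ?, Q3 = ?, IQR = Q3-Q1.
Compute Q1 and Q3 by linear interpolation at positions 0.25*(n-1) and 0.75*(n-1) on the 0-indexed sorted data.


Sorted: 3, 8, 13, 18, 28, 29, 31, 32, 50, 57, 72, 74, 89, 91, 94
Q1 (25th %ile) = 23.0000
Q3 (75th %ile) = 73.0000
IQR = 73.0000 - 23.0000 = 50.0000

IQR = 50.0000


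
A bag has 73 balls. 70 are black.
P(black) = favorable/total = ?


P = 70/73 = 0.9589

P = 0.9589


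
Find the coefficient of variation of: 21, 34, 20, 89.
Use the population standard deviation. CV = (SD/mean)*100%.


Mean = 41.0000
SD = 28.2577
CV = (28.2577/41.0000)*100 = 68.9213%

CV = 68.9213%


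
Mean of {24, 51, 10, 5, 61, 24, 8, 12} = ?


Sum = 24 + 51 + 10 + 5 + 61 + 24 + 8 + 12 = 195
n = 8
Mean = 195/8 = 24.3750

Mean = 24.3750


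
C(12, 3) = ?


C(12,3) = 12!/(3! × 9!)
= 479001600/(6 × 362880)
= 220

C(12,3) = 220


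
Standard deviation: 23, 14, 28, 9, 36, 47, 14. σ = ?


Mean = 24.4286
Variance = 159.1020
SD = sqrt(159.1020) = 12.6136

SD = 12.6136


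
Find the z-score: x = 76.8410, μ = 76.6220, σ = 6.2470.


z = (76.8410 - 76.6220)/6.2470
= 0.2190/6.2470
= 0.0351

z = 0.0351


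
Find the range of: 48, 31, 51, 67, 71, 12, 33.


Max = 71, Min = 12
Range = 71 - 12 = 59

Range = 59


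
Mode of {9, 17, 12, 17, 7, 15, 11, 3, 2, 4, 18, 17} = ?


Frequencies: 2:1, 3:1, 4:1, 7:1, 9:1, 11:1, 12:1, 15:1, 17:3, 18:1
Max frequency = 3
Mode = 17

Mode = 17


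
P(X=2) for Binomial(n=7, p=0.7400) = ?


C(7,2) = 21
p^2 = 0.547600
(1-p)^5 = 0.001188
P = 21 * 0.547600 * 0.001188 = 0.0137

P(X=2) = 0.0137


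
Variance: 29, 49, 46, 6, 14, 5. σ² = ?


Mean = 24.8333
Squared deviations: 17.3611, 584.0278, 448.0278, 354.6944, 117.3611, 393.3611
Sum = 1914.8333
Variance = 1914.8333/6 = 319.1389

Variance = 319.1389


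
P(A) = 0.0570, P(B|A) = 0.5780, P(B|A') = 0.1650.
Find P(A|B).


P(B) = P(B|A)*P(A) + P(B|A')*P(A')
= 0.5780*0.0570 + 0.1650*0.9430
= 0.032946 + 0.155595 = 0.188541
P(A|B) = 0.032946/0.188541 = 0.1747

P(A|B) = 0.1747


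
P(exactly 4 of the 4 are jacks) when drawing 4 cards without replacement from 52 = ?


Hypergeometric: P(X=4) = C(4,4)·C(48,0) / C(52,4)
= 1 × 1 / 270725
= 1/270725 = 3.6938e-06

P = 3.6938e-06


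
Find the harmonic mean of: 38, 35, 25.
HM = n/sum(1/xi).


Sum of reciprocals = 1/38 + 1/35 + 1/25 = 0.094887
HM = 3/0.094887 = 31.6165

HM = 31.6165


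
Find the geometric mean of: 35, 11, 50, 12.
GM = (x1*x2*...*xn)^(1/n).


Product = 35 × 11 × 50 × 12 = 231000
GM = 231000^(1/4) = 21.9232

GM = 21.9232


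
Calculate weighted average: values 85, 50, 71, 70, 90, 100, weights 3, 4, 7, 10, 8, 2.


Numerator = 85*3 + 50*4 + 71*7 + 70*10 + 90*8 + 100*2 = 2572
Denominator = 3 + 4 + 7 + 10 + 8 + 2 = 34
WM = 2572/34 = 75.6471

WM = 75.6471


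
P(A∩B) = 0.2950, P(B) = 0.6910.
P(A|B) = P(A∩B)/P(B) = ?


P(A|B) = 0.2950/0.6910 = 0.4269

P(A|B) = 0.4269


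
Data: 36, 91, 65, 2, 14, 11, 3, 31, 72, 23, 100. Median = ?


Sorted: 2, 3, 11, 14, 23, 31, 36, 65, 72, 91, 100
n = 11 (odd)
Middle value = 31

Median = 31


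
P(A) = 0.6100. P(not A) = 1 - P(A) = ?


P(not A) = 1 - 0.6100 = 0.3900

P(not A) = 0.3900


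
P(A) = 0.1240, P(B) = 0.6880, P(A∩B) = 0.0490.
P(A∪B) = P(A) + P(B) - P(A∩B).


P(A∪B) = 0.1240 + 0.6880 - 0.0490
= 0.8120 - 0.0490
= 0.7630

P(A∪B) = 0.7630


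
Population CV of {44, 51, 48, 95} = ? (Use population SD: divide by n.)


Mean = 59.5000
SD = 20.6458
CV = (20.6458/59.5000)*100 = 34.6989%

CV = 34.6989%


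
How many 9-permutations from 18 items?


P(18,9) = 18!/9!
= 6402373705728000/362880
= 17643225600

P(18,9) = 17643225600


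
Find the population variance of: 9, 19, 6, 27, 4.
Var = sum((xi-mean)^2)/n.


Mean = 13.0000
Squared deviations: 16.0000, 36.0000, 49.0000, 196.0000, 81.0000
Sum = 378.0000
Variance = 378.0000/5 = 75.6000

Variance = 75.6000


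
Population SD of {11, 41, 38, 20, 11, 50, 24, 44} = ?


Mean = 29.8750
Variance = 204.8594
SD = sqrt(204.8594) = 14.3129

SD = 14.3129


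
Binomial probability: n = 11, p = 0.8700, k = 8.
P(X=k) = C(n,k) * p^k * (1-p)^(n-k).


C(11,8) = 165
p^8 = 0.328212
(1-p)^3 = 0.002197
P = 165 * 0.328212 * 0.002197 = 0.1190

P(X=8) = 0.1190


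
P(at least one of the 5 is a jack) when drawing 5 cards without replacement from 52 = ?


P(at least one) = 1 - P(none)
P(none) = (48/52) × (47/51) × (46/50) × (45/49) × (44/48) = 0.658842
P(at least one) = 1 - 0.658842 = 0.3412

P = 0.3412


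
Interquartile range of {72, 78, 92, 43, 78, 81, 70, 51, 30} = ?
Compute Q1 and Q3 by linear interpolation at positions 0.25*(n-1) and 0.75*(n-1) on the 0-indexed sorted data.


Sorted: 30, 43, 51, 70, 72, 78, 78, 81, 92
Q1 (25th %ile) = 51.0000
Q3 (75th %ile) = 78.0000
IQR = 78.0000 - 51.0000 = 27.0000

IQR = 27.0000


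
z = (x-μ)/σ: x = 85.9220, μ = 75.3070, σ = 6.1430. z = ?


z = (85.9220 - 75.3070)/6.1430
= 10.6150/6.1430
= 1.7280

z = 1.7280


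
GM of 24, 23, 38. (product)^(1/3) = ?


Product = 24 × 23 × 38 = 20976
GM = 20976^(1/3) = 27.5787

GM = 27.5787


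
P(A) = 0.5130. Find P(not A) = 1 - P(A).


P(not A) = 1 - 0.5130 = 0.4870

P(not A) = 0.4870


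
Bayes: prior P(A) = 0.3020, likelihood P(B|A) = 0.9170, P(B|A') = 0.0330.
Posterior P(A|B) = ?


P(B) = P(B|A)*P(A) + P(B|A')*P(A')
= 0.9170*0.3020 + 0.0330*0.6980
= 0.276934 + 0.023034 = 0.299968
P(A|B) = 0.276934/0.299968 = 0.9232

P(A|B) = 0.9232


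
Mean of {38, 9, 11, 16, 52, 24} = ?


Sum = 38 + 9 + 11 + 16 + 52 + 24 = 150
n = 6
Mean = 150/6 = 25.0000

Mean = 25.0000


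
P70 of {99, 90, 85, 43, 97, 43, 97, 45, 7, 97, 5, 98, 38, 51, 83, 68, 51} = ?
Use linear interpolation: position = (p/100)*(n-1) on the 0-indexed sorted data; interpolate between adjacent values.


Sorted: 5, 7, 38, 43, 43, 45, 51, 51, 68, 83, 85, 90, 97, 97, 97, 98, 99
n = 17
Index = 70/100 * 16 = 11.2000
Lower = data[11] = 90, Upper = data[12] = 97
P70 = 90 + 0.2000*(7) = 91.4000

P70 = 91.4000


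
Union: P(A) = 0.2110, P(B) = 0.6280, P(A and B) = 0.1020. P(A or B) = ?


P(A∪B) = 0.2110 + 0.6280 - 0.1020
= 0.8390 - 0.1020
= 0.7370

P(A∪B) = 0.7370


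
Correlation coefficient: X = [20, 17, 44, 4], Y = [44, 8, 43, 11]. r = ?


Mean X = 21.2500, Mean Y = 26.5000
SD X = 14.446020, SD Y = 17.036725
Cov = 174.875000
r = 174.875000/(14.446020*17.036725) = 0.7105

r = 0.7105


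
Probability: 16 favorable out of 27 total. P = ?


P = 16/27 = 0.5926

P = 0.5926


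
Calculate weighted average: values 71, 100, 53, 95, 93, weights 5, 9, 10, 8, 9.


Numerator = 71*5 + 100*9 + 53*10 + 95*8 + 93*9 = 3382
Denominator = 5 + 9 + 10 + 8 + 9 = 41
WM = 3382/41 = 82.4878

WM = 82.4878


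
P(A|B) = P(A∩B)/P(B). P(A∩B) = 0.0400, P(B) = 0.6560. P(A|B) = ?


P(A|B) = 0.0400/0.6560 = 0.0610

P(A|B) = 0.0610


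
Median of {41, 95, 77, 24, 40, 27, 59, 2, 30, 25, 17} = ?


Sorted: 2, 17, 24, 25, 27, 30, 40, 41, 59, 77, 95
n = 11 (odd)
Middle value = 30

Median = 30


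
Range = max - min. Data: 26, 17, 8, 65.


Max = 65, Min = 8
Range = 65 - 8 = 57

Range = 57


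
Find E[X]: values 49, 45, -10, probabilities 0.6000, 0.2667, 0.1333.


E[X] = 49*0.6000 + 45*0.2667 - 10*0.1333
= 29.4000 + 12.0015 - 1.3330
= 40.0685

E[X] = 40.0685


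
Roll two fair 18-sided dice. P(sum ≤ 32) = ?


Total outcomes = 18×18 = 324
Favorable (sum ≤ 32): 314
P = 314/324 = 0.9691

P = 0.9691


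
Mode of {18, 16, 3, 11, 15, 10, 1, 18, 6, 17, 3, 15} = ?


Frequencies: 1:1, 3:2, 6:1, 10:1, 11:1, 15:2, 16:1, 17:1, 18:2
Max frequency = 2
Mode = 3, 15, 18

Mode = 3, 15, 18


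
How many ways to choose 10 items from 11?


C(11,10) = 11!/(10! × 1!)
= 39916800/(3628800 × 1)
= 11

C(11,10) = 11


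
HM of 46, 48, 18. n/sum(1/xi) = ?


Sum of reciprocals = 1/46 + 1/48 + 1/18 = 0.098128
HM = 3/0.098128 = 30.5723

HM = 30.5723


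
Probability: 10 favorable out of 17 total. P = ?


P = 10/17 = 0.5882

P = 0.5882


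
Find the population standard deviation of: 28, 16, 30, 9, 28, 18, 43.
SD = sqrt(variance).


Mean = 24.5714
Variance = 107.3878
SD = sqrt(107.3878) = 10.3628

SD = 10.3628


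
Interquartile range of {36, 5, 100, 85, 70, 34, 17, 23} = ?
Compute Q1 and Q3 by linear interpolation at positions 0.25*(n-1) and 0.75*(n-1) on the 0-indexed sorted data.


Sorted: 5, 17, 23, 34, 36, 70, 85, 100
Q1 (25th %ile) = 21.5000
Q3 (75th %ile) = 73.7500
IQR = 73.7500 - 21.5000 = 52.2500

IQR = 52.2500


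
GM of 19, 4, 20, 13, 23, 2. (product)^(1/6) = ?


Product = 19 × 4 × 20 × 13 × 23 × 2 = 908960
GM = 908960^(1/6) = 9.8422

GM = 9.8422


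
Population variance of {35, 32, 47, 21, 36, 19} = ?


Mean = 31.6667
Squared deviations: 11.1111, 0.1111, 235.1111, 113.7778, 18.7778, 160.4444
Sum = 539.3333
Variance = 539.3333/6 = 89.8889

Variance = 89.8889


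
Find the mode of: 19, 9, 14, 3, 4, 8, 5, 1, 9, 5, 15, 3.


Frequencies: 1:1, 3:2, 4:1, 5:2, 8:1, 9:2, 14:1, 15:1, 19:1
Max frequency = 2
Mode = 3, 5, 9

Mode = 3, 5, 9


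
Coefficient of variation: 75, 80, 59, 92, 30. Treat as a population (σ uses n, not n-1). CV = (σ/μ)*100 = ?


Mean = 67.2000
SD = 21.4047
CV = (21.4047/67.2000)*100 = 31.8522%

CV = 31.8522%


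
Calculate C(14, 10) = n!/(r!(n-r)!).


C(14,10) = 14!/(10! × 4!)
= 87178291200/(3628800 × 24)
= 1001

C(14,10) = 1001


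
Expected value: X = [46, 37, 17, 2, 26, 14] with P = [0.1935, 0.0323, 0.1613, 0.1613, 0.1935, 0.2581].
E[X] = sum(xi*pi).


E[X] = 46*0.1935 + 37*0.0323 + 17*0.1613 + 2*0.1613 + 26*0.1935 + 14*0.2581
= 8.9010 + 1.1951 + 2.7421 + 0.3226 + 5.0310 + 3.6134
= 21.8052

E[X] = 21.8052


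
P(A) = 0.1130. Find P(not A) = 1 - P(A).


P(not A) = 1 - 0.1130 = 0.8870

P(not A) = 0.8870


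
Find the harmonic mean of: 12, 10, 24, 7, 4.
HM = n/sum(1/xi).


Sum of reciprocals = 1/12 + 1/10 + 1/24 + 1/7 + 1/4 = 0.617857
HM = 5/0.617857 = 8.0925

HM = 8.0925


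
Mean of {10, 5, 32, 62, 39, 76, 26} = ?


Sum = 10 + 5 + 32 + 62 + 39 + 76 + 26 = 250
n = 7
Mean = 250/7 = 35.7143

Mean = 35.7143


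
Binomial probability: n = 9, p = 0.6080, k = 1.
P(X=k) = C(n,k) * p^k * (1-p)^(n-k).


C(9,1) = 9
p^1 = 0.608000
(1-p)^8 = 0.000558
P = 9 * 0.608000 * 0.000558 = 0.0031

P(X=1) = 0.0031


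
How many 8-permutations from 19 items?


P(19,8) = 19!/11!
= 121645100408832000/39916800
= 3047466240

P(19,8) = 3047466240


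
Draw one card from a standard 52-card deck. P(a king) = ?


4 kings in 52 cards
P = 4/52 = 0.0769

P = 0.0769


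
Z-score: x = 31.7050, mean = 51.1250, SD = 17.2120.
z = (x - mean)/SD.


z = (31.7050 - 51.1250)/17.2120
= -19.4200/17.2120
= -1.1283

z = -1.1283


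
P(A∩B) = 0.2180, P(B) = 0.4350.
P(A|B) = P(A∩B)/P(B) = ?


P(A|B) = 0.2180/0.4350 = 0.5011

P(A|B) = 0.5011


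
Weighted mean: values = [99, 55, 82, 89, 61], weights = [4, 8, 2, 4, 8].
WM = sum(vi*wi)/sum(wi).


Numerator = 99*4 + 55*8 + 82*2 + 89*4 + 61*8 = 1844
Denominator = 4 + 8 + 2 + 4 + 8 = 26
WM = 1844/26 = 70.9231

WM = 70.9231


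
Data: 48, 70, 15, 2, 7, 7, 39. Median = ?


Sorted: 2, 7, 7, 15, 39, 48, 70
n = 7 (odd)
Middle value = 15

Median = 15


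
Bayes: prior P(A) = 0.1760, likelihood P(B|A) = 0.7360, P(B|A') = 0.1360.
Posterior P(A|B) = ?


P(B) = P(B|A)*P(A) + P(B|A')*P(A')
= 0.7360*0.1760 + 0.1360*0.8240
= 0.129536 + 0.112064 = 0.241600
P(A|B) = 0.129536/0.241600 = 0.5362

P(A|B) = 0.5362


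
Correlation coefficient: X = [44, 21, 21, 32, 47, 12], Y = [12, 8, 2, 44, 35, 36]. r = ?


Mean X = 29.5000, Mean Y = 22.8333
SD X = 12.737739, SD Y = 16.025154
Cov = 30.250000
r = 30.250000/(12.737739*16.025154) = 0.1482

r = 0.1482


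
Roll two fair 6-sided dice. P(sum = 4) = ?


Total outcomes = 6×6 = 36
Favorable (sum = 4): 3
P = 3/36 = 0.0833

P = 0.0833


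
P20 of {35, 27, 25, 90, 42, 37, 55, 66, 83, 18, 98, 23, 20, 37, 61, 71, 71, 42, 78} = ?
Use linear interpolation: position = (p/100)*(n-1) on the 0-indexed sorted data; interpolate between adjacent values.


Sorted: 18, 20, 23, 25, 27, 35, 37, 37, 42, 42, 55, 61, 66, 71, 71, 78, 83, 90, 98
n = 19
Index = 20/100 * 18 = 3.6000
Lower = data[3] = 25, Upper = data[4] = 27
P20 = 25 + 0.6000*(2) = 26.2000

P20 = 26.2000


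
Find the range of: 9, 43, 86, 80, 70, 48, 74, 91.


Max = 91, Min = 9
Range = 91 - 9 = 82

Range = 82


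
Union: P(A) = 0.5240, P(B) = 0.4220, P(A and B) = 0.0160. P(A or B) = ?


P(A∪B) = 0.5240 + 0.4220 - 0.0160
= 0.9460 - 0.0160
= 0.9300

P(A∪B) = 0.9300


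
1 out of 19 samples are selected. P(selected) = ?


P = 1/19 = 0.0526

P = 0.0526


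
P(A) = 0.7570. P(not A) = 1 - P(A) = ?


P(not A) = 1 - 0.7570 = 0.2430

P(not A) = 0.2430


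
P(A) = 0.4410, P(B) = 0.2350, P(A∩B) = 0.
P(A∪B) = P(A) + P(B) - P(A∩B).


P(A∪B) = 0.4410 + 0.2350 - 0
= 0.6760 - 0
= 0.6760

P(A∪B) = 0.6760


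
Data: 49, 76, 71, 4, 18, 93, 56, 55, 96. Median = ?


Sorted: 4, 18, 49, 55, 56, 71, 76, 93, 96
n = 9 (odd)
Middle value = 56

Median = 56


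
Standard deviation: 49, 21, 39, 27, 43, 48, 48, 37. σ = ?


Mean = 39.0000
Variance = 93.7500
SD = sqrt(93.7500) = 9.6825

SD = 9.6825


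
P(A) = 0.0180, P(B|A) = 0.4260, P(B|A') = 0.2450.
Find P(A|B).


P(B) = P(B|A)*P(A) + P(B|A')*P(A')
= 0.4260*0.0180 + 0.2450*0.9820
= 0.007668 + 0.240590 = 0.248258
P(A|B) = 0.007668/0.248258 = 0.0309

P(A|B) = 0.0309


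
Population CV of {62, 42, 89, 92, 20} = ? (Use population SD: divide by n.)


Mean = 61.0000
SD = 27.5245
CV = (27.5245/61.0000)*100 = 45.1222%

CV = 45.1222%


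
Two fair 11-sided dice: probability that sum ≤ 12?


Total outcomes = 11×11 = 121
Favorable (sum ≤ 12): 66
P = 66/121 = 0.5455

P = 0.5455


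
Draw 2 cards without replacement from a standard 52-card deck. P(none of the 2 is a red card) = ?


P(no red cards) = (26/52) × (25/51)
= 0.2451

P = 0.2451


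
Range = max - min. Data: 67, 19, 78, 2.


Max = 78, Min = 2
Range = 78 - 2 = 76

Range = 76


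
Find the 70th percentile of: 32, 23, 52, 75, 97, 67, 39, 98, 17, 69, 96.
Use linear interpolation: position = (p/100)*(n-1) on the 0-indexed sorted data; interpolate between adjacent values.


Sorted: 17, 23, 32, 39, 52, 67, 69, 75, 96, 97, 98
n = 11
Index = 70/100 * 10 = 7.0000
Lower = data[7] = 75, Upper = data[8] = 96
P70 = 75 + 0*(21) = 75.0000

P70 = 75.0000


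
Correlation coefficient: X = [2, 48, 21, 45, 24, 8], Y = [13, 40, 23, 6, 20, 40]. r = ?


Mean X = 24.6667, Mean Y = 23.6667
SD X = 17.143188, SD Y = 12.736649
Cov = -0.611111
r = -0.611111/(17.143188*12.736649) = -0.0028

r = -0.0028


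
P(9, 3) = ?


P(9,3) = 9!/6!
= 362880/720
= 504

P(9,3) = 504


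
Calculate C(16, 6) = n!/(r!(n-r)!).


C(16,6) = 16!/(6! × 10!)
= 20922789888000/(720 × 3628800)
= 8008

C(16,6) = 8008


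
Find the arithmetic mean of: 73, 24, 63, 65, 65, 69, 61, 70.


Sum = 73 + 24 + 63 + 65 + 65 + 69 + 61 + 70 = 490
n = 8
Mean = 490/8 = 61.2500

Mean = 61.2500


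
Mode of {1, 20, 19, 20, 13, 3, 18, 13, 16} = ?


Frequencies: 1:1, 3:1, 13:2, 16:1, 18:1, 19:1, 20:2
Max frequency = 2
Mode = 13, 20

Mode = 13, 20


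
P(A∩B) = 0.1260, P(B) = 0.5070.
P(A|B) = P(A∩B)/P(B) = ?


P(A|B) = 0.1260/0.5070 = 0.2485

P(A|B) = 0.2485


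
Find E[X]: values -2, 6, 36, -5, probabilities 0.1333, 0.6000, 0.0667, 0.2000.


E[X] = -2*0.1333 + 6*0.6000 + 36*0.0667 - 5*0.2000
= -0.2666 + 3.6000 + 2.4012 - 1.0000
= 4.7346

E[X] = 4.7346


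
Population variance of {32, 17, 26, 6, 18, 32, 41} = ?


Mean = 24.5714
Squared deviations: 55.1837, 57.3265, 2.0408, 344.8980, 43.1837, 55.1837, 269.8980
Sum = 827.7143
Variance = 827.7143/7 = 118.2449

Variance = 118.2449


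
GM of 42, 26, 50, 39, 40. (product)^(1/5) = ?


Product = 42 × 26 × 50 × 39 × 40 = 85176000
GM = 85176000^(1/5) = 38.5535

GM = 38.5535


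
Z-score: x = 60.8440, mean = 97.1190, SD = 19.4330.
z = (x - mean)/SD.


z = (60.8440 - 97.1190)/19.4330
= -36.2750/19.4330
= -1.8667

z = -1.8667


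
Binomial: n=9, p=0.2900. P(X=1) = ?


C(9,1) = 9
p^1 = 0.290000
(1-p)^8 = 0.064575
P = 9 * 0.290000 * 0.064575 = 0.1685

P(X=1) = 0.1685


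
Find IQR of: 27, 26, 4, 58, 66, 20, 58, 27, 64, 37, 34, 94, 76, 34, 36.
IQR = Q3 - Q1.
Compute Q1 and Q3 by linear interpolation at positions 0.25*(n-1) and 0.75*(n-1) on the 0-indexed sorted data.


Sorted: 4, 20, 26, 27, 27, 34, 34, 36, 37, 58, 58, 64, 66, 76, 94
Q1 (25th %ile) = 27.0000
Q3 (75th %ile) = 61.0000
IQR = 61.0000 - 27.0000 = 34.0000

IQR = 34.0000


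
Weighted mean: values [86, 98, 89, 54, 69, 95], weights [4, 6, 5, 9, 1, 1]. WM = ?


Numerator = 86*4 + 98*6 + 89*5 + 54*9 + 69*1 + 95*1 = 2027
Denominator = 4 + 6 + 5 + 9 + 1 + 1 = 26
WM = 2027/26 = 77.9615

WM = 77.9615


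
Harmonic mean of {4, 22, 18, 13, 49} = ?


Sum of reciprocals = 1/4 + 1/22 + 1/18 + 1/13 + 1/49 = 0.448341
HM = 5/0.448341 = 11.1522

HM = 11.1522


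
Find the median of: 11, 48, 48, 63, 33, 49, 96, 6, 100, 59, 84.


Sorted: 6, 11, 33, 48, 48, 49, 59, 63, 84, 96, 100
n = 11 (odd)
Middle value = 49

Median = 49


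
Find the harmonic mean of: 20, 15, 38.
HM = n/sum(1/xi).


Sum of reciprocals = 1/20 + 1/15 + 1/38 = 0.142982
HM = 3/0.142982 = 20.9816

HM = 20.9816


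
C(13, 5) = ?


C(13,5) = 13!/(5! × 8!)
= 6227020800/(120 × 40320)
= 1287

C(13,5) = 1287


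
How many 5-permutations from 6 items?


P(6,5) = 6!/1!
= 720/1
= 720

P(6,5) = 720


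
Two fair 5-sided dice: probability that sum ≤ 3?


Total outcomes = 5×5 = 25
Favorable (sum ≤ 3): 3
P = 3/25 = 0.1200

P = 0.1200


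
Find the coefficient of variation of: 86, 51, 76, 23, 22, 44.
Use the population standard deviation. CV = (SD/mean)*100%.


Mean = 50.3333
SD = 24.2258
CV = (24.2258/50.3333)*100 = 48.1307%

CV = 48.1307%


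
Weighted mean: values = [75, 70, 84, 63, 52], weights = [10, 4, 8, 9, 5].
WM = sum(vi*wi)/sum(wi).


Numerator = 75*10 + 70*4 + 84*8 + 63*9 + 52*5 = 2529
Denominator = 10 + 4 + 8 + 9 + 5 = 36
WM = 2529/36 = 70.2500

WM = 70.2500


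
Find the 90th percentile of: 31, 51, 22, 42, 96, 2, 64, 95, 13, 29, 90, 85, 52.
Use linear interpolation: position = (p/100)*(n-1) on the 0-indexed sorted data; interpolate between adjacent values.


Sorted: 2, 13, 22, 29, 31, 42, 51, 52, 64, 85, 90, 95, 96
n = 13
Index = 90/100 * 12 = 10.8000
Lower = data[10] = 90, Upper = data[11] = 95
P90 = 90 + 0.8000*(5) = 94.0000

P90 = 94.0000


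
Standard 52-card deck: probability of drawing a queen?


4 queens in 52 cards
P = 4/52 = 0.0769

P = 0.0769


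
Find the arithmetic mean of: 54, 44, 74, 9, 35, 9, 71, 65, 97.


Sum = 54 + 44 + 74 + 9 + 35 + 9 + 71 + 65 + 97 = 458
n = 9
Mean = 458/9 = 50.8889

Mean = 50.8889


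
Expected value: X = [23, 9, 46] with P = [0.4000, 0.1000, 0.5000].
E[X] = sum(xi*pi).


E[X] = 23*0.4000 + 9*0.1000 + 46*0.5000
= 9.2000 + 0.9000 + 23.0000
= 33.1000

E[X] = 33.1000


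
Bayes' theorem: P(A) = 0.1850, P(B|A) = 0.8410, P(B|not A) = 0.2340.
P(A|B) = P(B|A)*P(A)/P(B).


P(B) = P(B|A)*P(A) + P(B|A')*P(A')
= 0.8410*0.1850 + 0.2340*0.8150
= 0.155585 + 0.190710 = 0.346295
P(A|B) = 0.155585/0.346295 = 0.4493

P(A|B) = 0.4493


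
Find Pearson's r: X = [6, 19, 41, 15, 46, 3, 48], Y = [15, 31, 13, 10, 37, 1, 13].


Mean X = 25.4286, Mean Y = 17.1429
SD X = 17.751114, SD Y = 11.568783
Cov = 91.367347
r = 91.367347/(17.751114*11.568783) = 0.4449

r = 0.4449


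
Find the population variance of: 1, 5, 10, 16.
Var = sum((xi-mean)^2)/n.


Mean = 8.0000
Squared deviations: 49.0000, 9.0000, 4.0000, 64.0000
Sum = 126.0000
Variance = 126.0000/4 = 31.5000

Variance = 31.5000


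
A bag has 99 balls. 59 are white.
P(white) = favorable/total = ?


P = 59/99 = 0.5960

P = 0.5960


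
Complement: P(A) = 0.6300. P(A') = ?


P(not A) = 1 - 0.6300 = 0.3700

P(not A) = 0.3700


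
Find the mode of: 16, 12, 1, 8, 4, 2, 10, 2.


Frequencies: 1:1, 2:2, 4:1, 8:1, 10:1, 12:1, 16:1
Max frequency = 2
Mode = 2

Mode = 2


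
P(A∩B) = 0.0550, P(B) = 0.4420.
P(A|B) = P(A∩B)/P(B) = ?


P(A|B) = 0.0550/0.4420 = 0.1244

P(A|B) = 0.1244


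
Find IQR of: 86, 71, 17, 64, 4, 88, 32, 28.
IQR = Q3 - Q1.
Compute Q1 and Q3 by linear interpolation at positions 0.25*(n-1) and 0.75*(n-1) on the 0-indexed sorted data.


Sorted: 4, 17, 28, 32, 64, 71, 86, 88
Q1 (25th %ile) = 25.2500
Q3 (75th %ile) = 74.7500
IQR = 74.7500 - 25.2500 = 49.5000

IQR = 49.5000


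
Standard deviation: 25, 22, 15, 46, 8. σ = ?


Mean = 23.2000
Variance = 164.5600
SD = sqrt(164.5600) = 12.8281

SD = 12.8281


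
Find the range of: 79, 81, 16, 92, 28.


Max = 92, Min = 16
Range = 92 - 16 = 76

Range = 76


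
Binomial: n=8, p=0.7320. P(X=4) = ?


C(8,4) = 70
p^4 = 0.287107
(1-p)^4 = 0.005159
P = 70 * 0.287107 * 0.005159 = 0.1037

P(X=4) = 0.1037


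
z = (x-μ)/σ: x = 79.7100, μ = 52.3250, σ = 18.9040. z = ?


z = (79.7100 - 52.3250)/18.9040
= 27.3850/18.9040
= 1.4486

z = 1.4486


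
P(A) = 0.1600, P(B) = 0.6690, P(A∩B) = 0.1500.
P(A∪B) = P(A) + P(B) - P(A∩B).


P(A∪B) = 0.1600 + 0.6690 - 0.1500
= 0.8290 - 0.1500
= 0.6790

P(A∪B) = 0.6790


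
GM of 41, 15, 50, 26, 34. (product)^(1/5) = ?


Product = 41 × 15 × 50 × 26 × 34 = 27183000
GM = 27183000^(1/5) = 30.6803

GM = 30.6803


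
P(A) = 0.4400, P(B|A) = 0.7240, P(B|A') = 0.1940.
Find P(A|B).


P(B) = P(B|A)*P(A) + P(B|A')*P(A')
= 0.7240*0.4400 + 0.1940*0.5600
= 0.318560 + 0.108640 = 0.427200
P(A|B) = 0.318560/0.427200 = 0.7457

P(A|B) = 0.7457


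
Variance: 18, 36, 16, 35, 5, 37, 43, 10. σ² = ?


Mean = 25.0000
Squared deviations: 49.0000, 121.0000, 81.0000, 100.0000, 400.0000, 144.0000, 324.0000, 225.0000
Sum = 1444.0000
Variance = 1444.0000/8 = 180.5000

Variance = 180.5000


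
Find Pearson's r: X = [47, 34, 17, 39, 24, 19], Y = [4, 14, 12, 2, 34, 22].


Mean X = 30.0000, Mean Y = 14.6667
SD X = 10.893423, SD Y = 10.873004
Cov = -76.666667
r = -76.666667/(10.893423*10.873004) = -0.6473

r = -0.6473


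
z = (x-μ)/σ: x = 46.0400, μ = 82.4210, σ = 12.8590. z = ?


z = (46.0400 - 82.4210)/12.8590
= -36.3810/12.8590
= -2.8292

z = -2.8292


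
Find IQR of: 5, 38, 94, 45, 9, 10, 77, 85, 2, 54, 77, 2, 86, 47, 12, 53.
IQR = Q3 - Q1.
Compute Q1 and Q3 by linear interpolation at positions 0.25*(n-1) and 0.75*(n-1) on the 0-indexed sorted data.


Sorted: 2, 2, 5, 9, 10, 12, 38, 45, 47, 53, 54, 77, 77, 85, 86, 94
Q1 (25th %ile) = 9.7500
Q3 (75th %ile) = 77.0000
IQR = 77.0000 - 9.7500 = 67.2500

IQR = 67.2500


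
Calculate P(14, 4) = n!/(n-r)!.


P(14,4) = 14!/10!
= 87178291200/3628800
= 24024

P(14,4) = 24024


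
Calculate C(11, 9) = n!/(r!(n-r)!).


C(11,9) = 11!/(9! × 2!)
= 39916800/(362880 × 2)
= 55

C(11,9) = 55


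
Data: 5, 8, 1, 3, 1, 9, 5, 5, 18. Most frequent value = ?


Frequencies: 1:2, 3:1, 5:3, 8:1, 9:1, 18:1
Max frequency = 3
Mode = 5

Mode = 5


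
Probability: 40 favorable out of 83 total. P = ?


P = 40/83 = 0.4819

P = 0.4819


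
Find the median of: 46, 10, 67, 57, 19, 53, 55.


Sorted: 10, 19, 46, 53, 55, 57, 67
n = 7 (odd)
Middle value = 53

Median = 53


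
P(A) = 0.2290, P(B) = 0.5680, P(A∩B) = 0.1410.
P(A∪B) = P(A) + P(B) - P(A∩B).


P(A∪B) = 0.2290 + 0.5680 - 0.1410
= 0.7970 - 0.1410
= 0.6560

P(A∪B) = 0.6560


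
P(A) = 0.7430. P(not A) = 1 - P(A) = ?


P(not A) = 1 - 0.7430 = 0.2570

P(not A) = 0.2570


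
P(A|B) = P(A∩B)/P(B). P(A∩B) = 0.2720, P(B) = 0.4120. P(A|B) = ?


P(A|B) = 0.2720/0.4120 = 0.6602

P(A|B) = 0.6602


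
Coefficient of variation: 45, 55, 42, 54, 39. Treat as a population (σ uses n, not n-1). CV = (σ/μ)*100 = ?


Mean = 47.0000
SD = 6.4187
CV = (6.4187/47.0000)*100 = 13.6569%

CV = 13.6569%


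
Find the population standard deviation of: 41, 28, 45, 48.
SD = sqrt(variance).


Mean = 40.5000
Variance = 58.2500
SD = sqrt(58.2500) = 7.6322

SD = 7.6322


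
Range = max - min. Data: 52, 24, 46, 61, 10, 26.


Max = 61, Min = 10
Range = 61 - 10 = 51

Range = 51


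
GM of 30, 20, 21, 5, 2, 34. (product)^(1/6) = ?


Product = 30 × 20 × 21 × 5 × 2 × 34 = 4284000
GM = 4284000^(1/6) = 12.7441

GM = 12.7441


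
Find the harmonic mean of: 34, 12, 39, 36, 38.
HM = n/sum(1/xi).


Sum of reciprocals = 1/34 + 1/12 + 1/39 + 1/36 + 1/38 = 0.192480
HM = 5/0.192480 = 25.9768

HM = 25.9768


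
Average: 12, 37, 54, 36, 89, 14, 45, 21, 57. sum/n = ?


Sum = 12 + 37 + 54 + 36 + 89 + 14 + 45 + 21 + 57 = 365
n = 9
Mean = 365/9 = 40.5556

Mean = 40.5556


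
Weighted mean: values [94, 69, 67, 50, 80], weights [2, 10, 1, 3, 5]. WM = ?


Numerator = 94*2 + 69*10 + 67*1 + 50*3 + 80*5 = 1495
Denominator = 2 + 10 + 1 + 3 + 5 = 21
WM = 1495/21 = 71.1905

WM = 71.1905


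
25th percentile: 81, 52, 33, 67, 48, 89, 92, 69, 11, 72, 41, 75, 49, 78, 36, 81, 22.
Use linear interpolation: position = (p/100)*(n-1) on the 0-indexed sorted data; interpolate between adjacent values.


Sorted: 11, 22, 33, 36, 41, 48, 49, 52, 67, 69, 72, 75, 78, 81, 81, 89, 92
n = 17
Index = 25/100 * 16 = 4.0000
Lower = data[4] = 41, Upper = data[5] = 48
P25 = 41 + 0*(7) = 41.0000

P25 = 41.0000


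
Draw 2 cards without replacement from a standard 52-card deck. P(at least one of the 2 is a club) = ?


P(at least one) = 1 - P(none)
P(none) = (39/52) × (38/51) = 0.558824
P(at least one) = 1 - 0.558824 = 0.4412

P = 0.4412


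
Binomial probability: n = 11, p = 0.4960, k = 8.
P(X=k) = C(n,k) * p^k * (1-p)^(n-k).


C(11,8) = 165
p^8 = 0.003663
(1-p)^3 = 0.128024
P = 165 * 0.003663 * 0.128024 = 0.0774

P(X=8) = 0.0774


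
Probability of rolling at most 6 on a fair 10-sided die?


Favorable outcomes (roll ≤ 6): 6
Total outcomes = 10
P = 6/10 = 0.6000

P = 0.6000


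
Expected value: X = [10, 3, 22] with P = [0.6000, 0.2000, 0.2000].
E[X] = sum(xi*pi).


E[X] = 10*0.6000 + 3*0.2000 + 22*0.2000
= 6.0000 + 0.6000 + 4.4000
= 11.0000

E[X] = 11.0000


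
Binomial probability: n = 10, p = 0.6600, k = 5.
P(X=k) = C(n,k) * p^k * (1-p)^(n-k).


C(10,5) = 252
p^5 = 0.125233
(1-p)^5 = 0.004544
P = 252 * 0.125233 * 0.004544 = 0.1434

P(X=5) = 0.1434


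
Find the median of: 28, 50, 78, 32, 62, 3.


Sorted: 3, 28, 32, 50, 62, 78
n = 6 (even)
Middle values: 32 and 50
Median = (32+50)/2 = 41.0000

Median = 41.0000


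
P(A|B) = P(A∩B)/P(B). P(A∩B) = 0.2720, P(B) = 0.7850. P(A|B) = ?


P(A|B) = 0.2720/0.7850 = 0.3465

P(A|B) = 0.3465


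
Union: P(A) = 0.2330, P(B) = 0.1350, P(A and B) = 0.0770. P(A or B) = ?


P(A∪B) = 0.2330 + 0.1350 - 0.0770
= 0.3680 - 0.0770
= 0.2910

P(A∪B) = 0.2910


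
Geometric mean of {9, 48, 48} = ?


Product = 9 × 48 × 48 = 20736
GM = 20736^(1/3) = 27.4731

GM = 27.4731


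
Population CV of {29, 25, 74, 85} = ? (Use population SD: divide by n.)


Mean = 53.2500
SD = 26.5742
CV = (26.5742/53.2500)*100 = 49.9046%

CV = 49.9046%


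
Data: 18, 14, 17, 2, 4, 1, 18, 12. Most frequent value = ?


Frequencies: 1:1, 2:1, 4:1, 12:1, 14:1, 17:1, 18:2
Max frequency = 2
Mode = 18

Mode = 18


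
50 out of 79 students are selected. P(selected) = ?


P = 50/79 = 0.6329

P = 0.6329


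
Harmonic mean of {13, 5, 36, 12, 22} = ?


Sum of reciprocals = 1/13 + 1/5 + 1/36 + 1/12 + 1/22 = 0.433489
HM = 5/0.433489 = 11.5343

HM = 11.5343


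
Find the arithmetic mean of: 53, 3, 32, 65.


Sum = 53 + 3 + 32 + 65 = 153
n = 4
Mean = 153/4 = 38.2500

Mean = 38.2500


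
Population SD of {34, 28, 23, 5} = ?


Mean = 22.5000
Variance = 117.2500
SD = sqrt(117.2500) = 10.8282

SD = 10.8282


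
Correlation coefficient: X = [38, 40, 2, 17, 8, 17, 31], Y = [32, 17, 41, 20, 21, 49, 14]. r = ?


Mean X = 21.8571, Mean Y = 27.7143
SD X = 13.663597, SD Y = 12.279068
Cov = -69.612245
r = -69.612245/(13.663597*12.279068) = -0.4149

r = -0.4149


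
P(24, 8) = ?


P(24,8) = 24!/16!
= 620448401733239439360000/20922789888000
= 29654190720

P(24,8) = 29654190720


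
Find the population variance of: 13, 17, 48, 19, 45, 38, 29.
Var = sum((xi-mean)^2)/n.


Mean = 29.8571
Squared deviations: 284.1633, 165.3061, 329.1633, 117.8776, 229.3061, 66.3061, 0.7347
Sum = 1192.8571
Variance = 1192.8571/7 = 170.4082

Variance = 170.4082


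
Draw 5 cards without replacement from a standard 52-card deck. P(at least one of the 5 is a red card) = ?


P(at least one) = 1 - P(none)
P(none) = (26/52) × (25/51) × (24/50) × (23/49) × (22/48) = 0.025310
P(at least one) = 1 - 0.025310 = 0.9747

P = 0.9747


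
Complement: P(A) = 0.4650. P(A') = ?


P(not A) = 1 - 0.4650 = 0.5350

P(not A) = 0.5350


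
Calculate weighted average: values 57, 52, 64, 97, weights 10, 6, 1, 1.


Numerator = 57*10 + 52*6 + 64*1 + 97*1 = 1043
Denominator = 10 + 6 + 1 + 1 = 18
WM = 1043/18 = 57.9444

WM = 57.9444


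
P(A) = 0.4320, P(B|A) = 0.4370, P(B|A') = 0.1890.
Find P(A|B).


P(B) = P(B|A)*P(A) + P(B|A')*P(A')
= 0.4370*0.4320 + 0.1890*0.5680
= 0.188784 + 0.107352 = 0.296136
P(A|B) = 0.188784/0.296136 = 0.6375

P(A|B) = 0.6375


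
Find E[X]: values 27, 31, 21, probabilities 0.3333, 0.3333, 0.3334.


E[X] = 27*0.3333 + 31*0.3333 + 21*0.3334
= 8.9991 + 10.3323 + 7.0014
= 26.3328

E[X] = 26.3328


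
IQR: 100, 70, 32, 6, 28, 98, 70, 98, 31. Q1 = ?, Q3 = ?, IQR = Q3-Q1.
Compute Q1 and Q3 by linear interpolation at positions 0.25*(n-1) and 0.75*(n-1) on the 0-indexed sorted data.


Sorted: 6, 28, 31, 32, 70, 70, 98, 98, 100
Q1 (25th %ile) = 31.0000
Q3 (75th %ile) = 98.0000
IQR = 98.0000 - 31.0000 = 67.0000

IQR = 67.0000


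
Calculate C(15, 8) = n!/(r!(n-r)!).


C(15,8) = 15!/(8! × 7!)
= 1307674368000/(40320 × 5040)
= 6435

C(15,8) = 6435


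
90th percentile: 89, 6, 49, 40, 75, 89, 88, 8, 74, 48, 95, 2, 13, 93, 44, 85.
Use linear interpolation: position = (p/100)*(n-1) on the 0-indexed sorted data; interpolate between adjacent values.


Sorted: 2, 6, 8, 13, 40, 44, 48, 49, 74, 75, 85, 88, 89, 89, 93, 95
n = 16
Index = 90/100 * 15 = 13.5000
Lower = data[13] = 89, Upper = data[14] = 93
P90 = 89 + 0.5000*(4) = 91.0000

P90 = 91.0000


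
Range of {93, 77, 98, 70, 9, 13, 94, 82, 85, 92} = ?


Max = 98, Min = 9
Range = 98 - 9 = 89

Range = 89


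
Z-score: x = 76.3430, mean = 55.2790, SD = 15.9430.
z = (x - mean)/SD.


z = (76.3430 - 55.2790)/15.9430
= 21.0640/15.9430
= 1.3212

z = 1.3212


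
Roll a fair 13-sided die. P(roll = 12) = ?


Favorable outcomes (roll = 12): 1
Total outcomes = 13
P = 1/13 = 0.0769

P = 0.0769


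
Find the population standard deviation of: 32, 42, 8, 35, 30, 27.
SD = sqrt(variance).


Mean = 29.0000
Variance = 110.0000
SD = sqrt(110.0000) = 10.4881

SD = 10.4881


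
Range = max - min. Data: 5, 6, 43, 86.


Max = 86, Min = 5
Range = 86 - 5 = 81

Range = 81


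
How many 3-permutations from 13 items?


P(13,3) = 13!/10!
= 6227020800/3628800
= 1716

P(13,3) = 1716


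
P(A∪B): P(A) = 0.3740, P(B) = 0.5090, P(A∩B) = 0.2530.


P(A∪B) = 0.3740 + 0.5090 - 0.2530
= 0.8830 - 0.2530
= 0.6300

P(A∪B) = 0.6300


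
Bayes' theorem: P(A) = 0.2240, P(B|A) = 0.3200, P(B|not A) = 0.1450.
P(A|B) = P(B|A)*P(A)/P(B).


P(B) = P(B|A)*P(A) + P(B|A')*P(A')
= 0.3200*0.2240 + 0.1450*0.7760
= 0.071680 + 0.112520 = 0.184200
P(A|B) = 0.071680/0.184200 = 0.3891

P(A|B) = 0.3891


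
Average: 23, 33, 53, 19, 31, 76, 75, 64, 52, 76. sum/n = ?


Sum = 23 + 33 + 53 + 19 + 31 + 76 + 75 + 64 + 52 + 76 = 502
n = 10
Mean = 502/10 = 50.2000

Mean = 50.2000


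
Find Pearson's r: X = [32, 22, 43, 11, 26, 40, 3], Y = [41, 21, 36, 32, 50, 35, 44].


Mean X = 25.2857, Mean Y = 37.0000
SD X = 13.561651, SD Y = 8.618916
Cov = -6.142857
r = -6.142857/(13.561651*8.618916) = -0.0526

r = -0.0526
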